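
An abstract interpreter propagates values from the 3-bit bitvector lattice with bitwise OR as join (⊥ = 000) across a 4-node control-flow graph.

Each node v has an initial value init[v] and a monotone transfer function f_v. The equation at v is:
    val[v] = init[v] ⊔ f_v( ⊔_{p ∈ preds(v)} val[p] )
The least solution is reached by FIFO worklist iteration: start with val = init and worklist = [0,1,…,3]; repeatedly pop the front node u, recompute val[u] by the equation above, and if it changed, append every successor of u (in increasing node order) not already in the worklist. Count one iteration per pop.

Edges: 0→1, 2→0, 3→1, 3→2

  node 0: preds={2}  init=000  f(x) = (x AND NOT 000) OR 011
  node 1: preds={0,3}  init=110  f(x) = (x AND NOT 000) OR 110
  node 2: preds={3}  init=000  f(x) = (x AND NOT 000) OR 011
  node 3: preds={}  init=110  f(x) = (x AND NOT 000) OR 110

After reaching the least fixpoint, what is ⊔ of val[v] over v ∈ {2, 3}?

Iteration log — 6 steps:
  step 1. node 0  ⊔preds=000  new=011  old=000  +wl: 
  step 2. node 1  ⊔preds=111  new=111  old=110  +wl: 
  step 3. node 2  ⊔preds=110  new=111  old=000  +wl: 0
  step 4. node 3  ⊔preds=000  new=110  stable
  step 5. node 0  ⊔preds=111  new=111  old=011  +wl: 1
  step 6. node 1  ⊔preds=111  new=111  stable

Least fixpoint reached:
  node 0: 111
  node 1: 111
  node 2: 111
  node 3: 110

111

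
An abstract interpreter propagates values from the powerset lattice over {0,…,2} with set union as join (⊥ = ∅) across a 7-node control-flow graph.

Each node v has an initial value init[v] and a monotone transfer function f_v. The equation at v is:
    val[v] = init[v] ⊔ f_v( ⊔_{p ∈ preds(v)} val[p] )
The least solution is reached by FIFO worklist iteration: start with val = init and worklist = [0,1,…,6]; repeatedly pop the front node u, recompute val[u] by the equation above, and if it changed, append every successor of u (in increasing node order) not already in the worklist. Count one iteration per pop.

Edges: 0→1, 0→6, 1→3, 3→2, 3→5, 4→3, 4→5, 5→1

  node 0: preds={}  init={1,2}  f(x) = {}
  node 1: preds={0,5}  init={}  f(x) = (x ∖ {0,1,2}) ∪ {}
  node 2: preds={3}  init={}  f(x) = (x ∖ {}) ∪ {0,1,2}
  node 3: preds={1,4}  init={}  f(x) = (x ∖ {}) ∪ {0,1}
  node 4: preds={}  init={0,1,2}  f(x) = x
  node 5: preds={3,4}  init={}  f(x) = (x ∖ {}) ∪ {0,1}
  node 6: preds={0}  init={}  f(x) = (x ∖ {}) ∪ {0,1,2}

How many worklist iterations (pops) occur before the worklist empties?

Iteration log — 9 steps:
  step 1. node 0  ⊔preds={}  new={1,2}  stable
  step 2. node 1  ⊔preds={1,2}  new={}  stable
  step 3. node 2  ⊔preds={}  new={0,1,2}  old={}  +wl: 
  step 4. node 3  ⊔preds={0,1,2}  new={0,1,2}  old={}  +wl: 2
  step 5. node 4  ⊔preds={}  new={0,1,2}  stable
  step 6. node 5  ⊔preds={0,1,2}  new={0,1,2}  old={}  +wl: 1
  step 7. node 6  ⊔preds={1,2}  new={0,1,2}  old={}  +wl: 
  step 8. node 2  ⊔preds={0,1,2}  new={0,1,2}  stable
  step 9. node 1  ⊔preds={0,1,2}  new={}  stable

Least fixpoint reached:
  node 0: {1,2}
  node 1: {}
  node 2: {0,1,2}
  node 3: {0,1,2}
  node 4: {0,1,2}
  node 5: {0,1,2}
  node 6: {0,1,2}

9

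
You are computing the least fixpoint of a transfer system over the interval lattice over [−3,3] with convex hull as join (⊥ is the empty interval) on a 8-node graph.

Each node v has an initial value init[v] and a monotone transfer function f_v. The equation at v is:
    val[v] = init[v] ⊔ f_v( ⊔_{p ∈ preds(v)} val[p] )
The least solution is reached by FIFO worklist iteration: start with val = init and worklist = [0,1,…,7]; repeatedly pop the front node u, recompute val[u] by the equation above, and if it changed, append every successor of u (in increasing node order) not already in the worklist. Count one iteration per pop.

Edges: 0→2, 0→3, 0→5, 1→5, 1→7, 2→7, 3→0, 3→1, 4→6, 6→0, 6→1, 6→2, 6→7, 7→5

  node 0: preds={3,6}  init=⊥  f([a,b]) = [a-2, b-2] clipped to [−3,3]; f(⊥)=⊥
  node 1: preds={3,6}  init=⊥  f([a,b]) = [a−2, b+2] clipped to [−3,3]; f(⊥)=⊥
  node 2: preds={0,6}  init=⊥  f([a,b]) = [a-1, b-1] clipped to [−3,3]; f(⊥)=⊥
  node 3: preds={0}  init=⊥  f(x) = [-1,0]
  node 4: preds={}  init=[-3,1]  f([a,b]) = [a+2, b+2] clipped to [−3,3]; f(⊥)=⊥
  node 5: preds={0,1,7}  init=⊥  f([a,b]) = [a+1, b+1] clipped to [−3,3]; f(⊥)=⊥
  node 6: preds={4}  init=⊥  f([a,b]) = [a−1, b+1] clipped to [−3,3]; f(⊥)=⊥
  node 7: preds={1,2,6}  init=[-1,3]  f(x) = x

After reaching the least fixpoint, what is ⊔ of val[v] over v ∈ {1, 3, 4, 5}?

Iteration log — 14 steps:
  step 1. node 0  ⊔preds=⊥  new=⊥  stable
  step 2. node 1  ⊔preds=⊥  new=⊥  stable
  step 3. node 2  ⊔preds=⊥  new=⊥  stable
  step 4. node 3  ⊔preds=⊥  new=[-1,0]  old=⊥  +wl: 0,1
  step 5. node 4  ⊔preds=⊥  new=[-3,1]  stable
  step 6. node 5  ⊔preds=[-1,3]  new=[0,3]  old=⊥  +wl: 
  step 7. node 6  ⊔preds=[-3,1]  new=[-3,2]  old=⊥  +wl: 2
  step 8. node 7  ⊔preds=[-3,2]  new=[-3,3]  old=[-1,3]  +wl: 5
  step 9. node 0  ⊔preds=[-3,2]  new=[-3,0]  old=⊥  +wl: 3
  step 10. node 1  ⊔preds=[-3,2]  new=[-3,3]  old=⊥  +wl: 7
  step 11. node 2  ⊔preds=[-3,2]  new=[-3,1]  old=⊥  +wl: 
  step 12. node 5  ⊔preds=[-3,3]  new=[-2,3]  old=[0,3]  +wl: 
  step 13. node 3  ⊔preds=[-3,0]  new=[-1,0]  stable
  step 14. node 7  ⊔preds=[-3,3]  new=[-3,3]  stable

Least fixpoint reached:
  node 0: [-3,0]
  node 1: [-3,3]
  node 2: [-3,1]
  node 3: [-1,0]
  node 4: [-3,1]
  node 5: [-2,3]
  node 6: [-3,2]
  node 7: [-3,3]

[-3,3]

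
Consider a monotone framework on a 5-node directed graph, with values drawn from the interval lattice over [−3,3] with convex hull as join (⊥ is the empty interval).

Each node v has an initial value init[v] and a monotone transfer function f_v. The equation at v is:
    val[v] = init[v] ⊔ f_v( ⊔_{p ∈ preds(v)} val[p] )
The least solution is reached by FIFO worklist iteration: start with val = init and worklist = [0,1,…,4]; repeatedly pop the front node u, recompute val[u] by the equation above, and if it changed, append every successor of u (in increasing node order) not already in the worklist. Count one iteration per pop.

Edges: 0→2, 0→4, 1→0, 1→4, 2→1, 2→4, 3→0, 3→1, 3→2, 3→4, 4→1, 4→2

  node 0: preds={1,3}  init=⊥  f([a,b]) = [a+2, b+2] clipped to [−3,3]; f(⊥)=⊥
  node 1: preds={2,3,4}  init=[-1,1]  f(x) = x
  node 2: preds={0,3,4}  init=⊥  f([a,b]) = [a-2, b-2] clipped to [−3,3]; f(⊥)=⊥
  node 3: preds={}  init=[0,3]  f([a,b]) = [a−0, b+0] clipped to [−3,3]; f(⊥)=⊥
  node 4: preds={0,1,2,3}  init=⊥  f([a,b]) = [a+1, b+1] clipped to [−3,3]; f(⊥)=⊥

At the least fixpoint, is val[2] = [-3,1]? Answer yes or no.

yes

Trace (15 dequeues):
  [1] u=0 | in [-1,3] | out [1,3] | prev ⊥ | push {}
  [2] u=1 | in [0,3] | out [-1,3] | prev [-1,1] | push {0}
  [3] u=2 | in [0,3] | out [-2,1] | prev ⊥ | push {1}
  [4] u=3 | in ⊥ | out [0,3] | ==
  [5] u=4 | in [-2,3] | out [-1,3] | prev ⊥ | push {2}
  [6] u=0 | in [-1,3] | out [1,3] | ==
  [7] u=1 | in [-2,3] | out [-2,3] | prev [-1,3] | push {0,4}
  [8] u=2 | in [-1,3] | out [-3,1] | prev [-2,1] | push {1}
  [9] u=0 | in [-2,3] | out [0,3] | prev [1,3] | push {2}
  [10] u=4 | in [-3,3] | out [-2,3] | prev [-1,3] | push {}
  [11] u=1 | in [-3,3] | out [-3,3] | prev [-2,3] | push {0,4}
  [12] u=2 | in [-2,3] | out [-3,1] | ==
  [13] u=0 | in [-3,3] | out [-1,3] | prev [0,3] | push {2}
  [14] u=4 | in [-3,3] | out [-2,3] | ==
  [15] u=2 | in [-2,3] | out [-3,1] | ==

Converged values:
  [0] [-1,3]
  [1] [-3,3]
  [2] [-3,1]
  [3] [0,3]
  [4] [-2,3]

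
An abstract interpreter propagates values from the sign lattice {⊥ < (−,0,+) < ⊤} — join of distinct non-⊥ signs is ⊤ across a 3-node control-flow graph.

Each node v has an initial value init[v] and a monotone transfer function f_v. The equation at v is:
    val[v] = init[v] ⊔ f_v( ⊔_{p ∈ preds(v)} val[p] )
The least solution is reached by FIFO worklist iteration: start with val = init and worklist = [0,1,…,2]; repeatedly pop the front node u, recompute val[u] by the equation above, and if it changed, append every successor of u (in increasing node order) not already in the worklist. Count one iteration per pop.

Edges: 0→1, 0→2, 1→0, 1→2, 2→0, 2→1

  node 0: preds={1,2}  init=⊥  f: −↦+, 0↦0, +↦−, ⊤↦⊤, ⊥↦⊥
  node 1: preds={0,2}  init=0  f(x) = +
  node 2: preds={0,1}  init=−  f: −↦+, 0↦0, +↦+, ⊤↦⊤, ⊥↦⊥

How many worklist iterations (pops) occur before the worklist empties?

Worklist (5 pops):
  #1 pop 0: in=⊤ → ⊤ (was ⊥); enqueue []
  #2 pop 1: in=⊤ → ⊤ (was 0); enqueue [0]
  #3 pop 2: in=⊤ → ⊤ (was −); enqueue [1]
  #4 pop 0: in=⊤ → ⊤ (no change)
  #5 pop 1: in=⊤ → ⊤ (no change)

Fixpoint:
  val[0] = ⊤
  val[1] = ⊤
  val[2] = ⊤

5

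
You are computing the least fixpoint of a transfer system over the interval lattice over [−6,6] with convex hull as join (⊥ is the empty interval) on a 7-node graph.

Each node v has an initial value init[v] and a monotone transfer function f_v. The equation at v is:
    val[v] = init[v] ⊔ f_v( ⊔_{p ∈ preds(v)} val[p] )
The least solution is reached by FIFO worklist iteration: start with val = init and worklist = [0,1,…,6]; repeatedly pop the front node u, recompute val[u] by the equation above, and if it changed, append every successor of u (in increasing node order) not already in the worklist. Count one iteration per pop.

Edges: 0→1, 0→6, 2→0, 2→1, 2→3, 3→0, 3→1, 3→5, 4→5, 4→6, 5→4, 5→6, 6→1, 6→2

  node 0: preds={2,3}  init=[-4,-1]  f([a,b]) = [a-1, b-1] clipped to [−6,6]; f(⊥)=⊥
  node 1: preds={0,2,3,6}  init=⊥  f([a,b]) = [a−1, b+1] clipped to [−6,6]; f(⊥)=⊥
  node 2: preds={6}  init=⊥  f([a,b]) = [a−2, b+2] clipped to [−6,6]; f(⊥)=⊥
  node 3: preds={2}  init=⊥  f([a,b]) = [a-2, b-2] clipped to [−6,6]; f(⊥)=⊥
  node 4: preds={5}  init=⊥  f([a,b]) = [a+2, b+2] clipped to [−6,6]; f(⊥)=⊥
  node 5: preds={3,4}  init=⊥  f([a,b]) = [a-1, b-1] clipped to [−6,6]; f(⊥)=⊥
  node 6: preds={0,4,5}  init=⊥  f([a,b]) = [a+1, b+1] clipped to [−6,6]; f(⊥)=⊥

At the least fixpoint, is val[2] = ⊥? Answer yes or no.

Iteration log — 47 steps:
  step 1. node 0  ⊔preds=⊥  new=[-4,-1]  stable
  step 2. node 1  ⊔preds=[-4,-1]  new=[-5,0]  old=⊥  +wl: 
  step 3. node 2  ⊔preds=⊥  new=⊥  stable
  step 4. node 3  ⊔preds=⊥  new=⊥  stable
  step 5. node 4  ⊔preds=⊥  new=⊥  stable
  step 6. node 5  ⊔preds=⊥  new=⊥  stable
  step 7. node 6  ⊔preds=[-4,-1]  new=[-3,0]  old=⊥  +wl: 1,2
  step 8. node 1  ⊔preds=[-4,0]  new=[-5,1]  old=[-5,0]  +wl: 
  step 9. node 2  ⊔preds=[-3,0]  new=[-5,2]  old=⊥  +wl: 0,1,3
  step 10. node 0  ⊔preds=[-5,2]  new=[-6,1]  old=[-4,-1]  +wl: 6
  step 11. node 1  ⊔preds=[-6,2]  new=[-6,3]  old=[-5,1]  +wl: 
  step 12. node 3  ⊔preds=[-5,2]  new=[-6,0]  old=⊥  +wl: 0,1,5
  step 13. node 6  ⊔preds=[-6,1]  new=[-5,2]  old=[-3,0]  +wl: 2
  step 14. node 0  ⊔preds=[-6,2]  new=[-6,1]  stable
  step 15. node 1  ⊔preds=[-6,2]  new=[-6,3]  stable
  step 16. node 5  ⊔preds=[-6,0]  new=[-6,-1]  old=⊥  +wl: 4,6
  step 17. node 2  ⊔preds=[-5,2]  new=[-6,4]  old=[-5,2]  +wl: 0,1,3
  step 18. node 4  ⊔preds=[-6,-1]  new=[-4,1]  old=⊥  +wl: 5
  step 19. node 6  ⊔preds=[-6,1]  new=[-5,2]  stable
  step 20. node 0  ⊔preds=[-6,4]  new=[-6,3]  old=[-6,1]  +wl: 6
  step 21. node 1  ⊔preds=[-6,4]  new=[-6,5]  old=[-6,3]  +wl: 
  step 22. node 3  ⊔preds=[-6,4]  new=[-6,2]  old=[-6,0]  +wl: 0,1
  step 23. node 5  ⊔preds=[-6,2]  new=[-6,1]  old=[-6,-1]  +wl: 4
  step 24. node 6  ⊔preds=[-6,3]  new=[-5,4]  old=[-5,2]  +wl: 2
  step 25. node 0  ⊔preds=[-6,4]  new=[-6,3]  stable
  step 26. node 1  ⊔preds=[-6,4]  new=[-6,5]  stable
  step 27. node 4  ⊔preds=[-6,1]  new=[-4,3]  old=[-4,1]  +wl: 5,6
  step 28. node 2  ⊔preds=[-5,4]  new=[-6,6]  old=[-6,4]  +wl: 0,1,3
  step 29. node 5  ⊔preds=[-6,3]  new=[-6,2]  old=[-6,1]  +wl: 4
  step 30. node 6  ⊔preds=[-6,3]  new=[-5,4]  stable
  step 31. node 0  ⊔preds=[-6,6]  new=[-6,5]  old=[-6,3]  +wl: 6
  step 32. node 1  ⊔preds=[-6,6]  new=[-6,6]  old=[-6,5]  +wl: 
  step 33. node 3  ⊔preds=[-6,6]  new=[-6,4]  old=[-6,2]  +wl: 0,1,5
  step 34. node 4  ⊔preds=[-6,2]  new=[-4,4]  old=[-4,3]  +wl: 
  step 35. node 6  ⊔preds=[-6,5]  new=[-5,6]  old=[-5,4]  +wl: 2
  step 36. node 0  ⊔preds=[-6,6]  new=[-6,5]  stable
  step 37. node 1  ⊔preds=[-6,6]  new=[-6,6]  stable
  step 38. node 5  ⊔preds=[-6,4]  new=[-6,3]  old=[-6,2]  +wl: 4,6
  step 39. node 2  ⊔preds=[-5,6]  new=[-6,6]  stable
  step 40. node 4  ⊔preds=[-6,3]  new=[-4,5]  old=[-4,4]  +wl: 5
  step 41. node 6  ⊔preds=[-6,5]  new=[-5,6]  stable
  step 42. node 5  ⊔preds=[-6,5]  new=[-6,4]  old=[-6,3]  +wl: 4,6
  step 43. node 4  ⊔preds=[-6,4]  new=[-4,6]  old=[-4,5]  +wl: 5
  step 44. node 6  ⊔preds=[-6,6]  new=[-5,6]  stable
  step 45. node 5  ⊔preds=[-6,6]  new=[-6,5]  old=[-6,4]  +wl: 4,6
  step 46. node 4  ⊔preds=[-6,5]  new=[-4,6]  stable
  step 47. node 6  ⊔preds=[-6,6]  new=[-5,6]  stable

Least fixpoint reached:
  node 0: [-6,5]
  node 1: [-6,6]
  node 2: [-6,6]
  node 3: [-6,4]
  node 4: [-4,6]
  node 5: [-6,5]
  node 6: [-5,6]

no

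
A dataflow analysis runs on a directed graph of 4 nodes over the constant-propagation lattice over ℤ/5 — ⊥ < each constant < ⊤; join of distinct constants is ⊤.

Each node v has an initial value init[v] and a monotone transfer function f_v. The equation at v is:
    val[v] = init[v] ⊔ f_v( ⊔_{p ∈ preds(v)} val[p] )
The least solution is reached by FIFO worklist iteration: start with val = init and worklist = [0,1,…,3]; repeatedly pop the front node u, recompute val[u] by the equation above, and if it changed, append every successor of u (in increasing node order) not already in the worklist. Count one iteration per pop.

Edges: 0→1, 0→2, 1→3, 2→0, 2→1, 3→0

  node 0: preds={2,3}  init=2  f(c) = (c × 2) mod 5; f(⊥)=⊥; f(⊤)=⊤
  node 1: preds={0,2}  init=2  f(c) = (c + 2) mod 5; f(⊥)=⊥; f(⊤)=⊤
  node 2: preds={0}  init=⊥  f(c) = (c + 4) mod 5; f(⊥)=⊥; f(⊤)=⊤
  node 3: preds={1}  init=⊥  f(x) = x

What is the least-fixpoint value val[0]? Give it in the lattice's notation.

⊤

Worklist (9 pops):
  #1 pop 0: in=⊥ → 2 (no change)
  #2 pop 1: in=2 → ⊤ (was 2); enqueue []
  #3 pop 2: in=2 → 1 (was ⊥); enqueue [0,1]
  #4 pop 3: in=⊤ → ⊤ (was ⊥); enqueue []
  #5 pop 0: in=⊤ → ⊤ (was 2); enqueue [2]
  #6 pop 1: in=⊤ → ⊤ (no change)
  #7 pop 2: in=⊤ → ⊤ (was 1); enqueue [0,1]
  #8 pop 0: in=⊤ → ⊤ (no change)
  #9 pop 1: in=⊤ → ⊤ (no change)

Fixpoint:
  val[0] = ⊤
  val[1] = ⊤
  val[2] = ⊤
  val[3] = ⊤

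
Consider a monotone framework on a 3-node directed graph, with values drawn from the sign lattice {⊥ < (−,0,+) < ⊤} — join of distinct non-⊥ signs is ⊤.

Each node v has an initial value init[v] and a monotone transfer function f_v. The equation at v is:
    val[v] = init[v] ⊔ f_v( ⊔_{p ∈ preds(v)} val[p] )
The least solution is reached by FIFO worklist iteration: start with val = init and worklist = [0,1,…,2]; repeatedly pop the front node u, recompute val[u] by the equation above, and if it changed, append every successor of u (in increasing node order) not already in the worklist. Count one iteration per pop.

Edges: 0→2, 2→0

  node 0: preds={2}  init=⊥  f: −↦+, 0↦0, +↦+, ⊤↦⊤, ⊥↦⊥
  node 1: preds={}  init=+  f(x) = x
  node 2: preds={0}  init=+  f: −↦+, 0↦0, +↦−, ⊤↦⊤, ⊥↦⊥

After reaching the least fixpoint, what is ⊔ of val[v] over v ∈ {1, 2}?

Trace (5 dequeues):
  [1] u=0 | in + | out + | prev ⊥ | push {}
  [2] u=1 | in ⊥ | out + | ==
  [3] u=2 | in + | out ⊤ | prev + | push {0}
  [4] u=0 | in ⊤ | out ⊤ | prev + | push {2}
  [5] u=2 | in ⊤ | out ⊤ | ==

Converged values:
  [0] ⊤
  [1] +
  [2] ⊤

⊤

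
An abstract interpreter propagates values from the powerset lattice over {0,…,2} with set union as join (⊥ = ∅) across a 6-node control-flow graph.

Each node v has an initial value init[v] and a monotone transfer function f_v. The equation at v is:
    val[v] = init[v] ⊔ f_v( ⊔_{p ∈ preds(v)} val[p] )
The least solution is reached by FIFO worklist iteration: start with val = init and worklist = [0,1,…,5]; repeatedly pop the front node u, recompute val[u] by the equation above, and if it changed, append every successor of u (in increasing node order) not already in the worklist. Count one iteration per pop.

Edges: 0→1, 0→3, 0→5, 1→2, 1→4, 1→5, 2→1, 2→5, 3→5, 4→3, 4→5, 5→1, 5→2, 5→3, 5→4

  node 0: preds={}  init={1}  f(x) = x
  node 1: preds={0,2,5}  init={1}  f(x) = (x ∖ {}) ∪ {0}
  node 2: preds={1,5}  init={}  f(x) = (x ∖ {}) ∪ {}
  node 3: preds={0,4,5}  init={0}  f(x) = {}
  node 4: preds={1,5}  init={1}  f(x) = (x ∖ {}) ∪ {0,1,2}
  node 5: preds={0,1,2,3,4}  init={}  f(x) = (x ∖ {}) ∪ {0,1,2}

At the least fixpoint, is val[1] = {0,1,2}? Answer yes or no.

Worklist (12 pops):
  #1 pop 0: in={} → {1} (no change)
  #2 pop 1: in={1} → {0,1} (was {1}); enqueue []
  #3 pop 2: in={0,1} → {0,1} (was {}); enqueue [1]
  #4 pop 3: in={1} → {0} (no change)
  #5 pop 4: in={0,1} → {0,1,2} (was {1}); enqueue [3]
  #6 pop 5: in={0,1,2} → {0,1,2} (was {}); enqueue [2,4]
  #7 pop 1: in={0,1,2} → {0,1,2} (was {0,1}); enqueue [5]
  #8 pop 3: in={0,1,2} → {0} (no change)
  #9 pop 2: in={0,1,2} → {0,1,2} (was {0,1}); enqueue [1]
  #10 pop 4: in={0,1,2} → {0,1,2} (no change)
  #11 pop 5: in={0,1,2} → {0,1,2} (no change)
  #12 pop 1: in={0,1,2} → {0,1,2} (no change)

Fixpoint:
  val[0] = {1}
  val[1] = {0,1,2}
  val[2] = {0,1,2}
  val[3] = {0}
  val[4] = {0,1,2}
  val[5] = {0,1,2}

yes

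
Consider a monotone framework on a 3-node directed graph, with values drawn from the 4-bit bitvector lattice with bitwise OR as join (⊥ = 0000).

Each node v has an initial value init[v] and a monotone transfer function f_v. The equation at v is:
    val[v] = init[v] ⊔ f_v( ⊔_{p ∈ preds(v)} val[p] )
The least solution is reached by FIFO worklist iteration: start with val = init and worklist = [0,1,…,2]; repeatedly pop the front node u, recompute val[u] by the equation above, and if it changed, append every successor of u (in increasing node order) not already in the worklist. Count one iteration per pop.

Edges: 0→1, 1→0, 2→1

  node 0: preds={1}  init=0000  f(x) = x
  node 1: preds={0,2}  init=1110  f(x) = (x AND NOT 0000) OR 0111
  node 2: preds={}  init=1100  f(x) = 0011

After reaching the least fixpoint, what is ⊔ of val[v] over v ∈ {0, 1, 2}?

1111

Worklist (5 pops):
  #1 pop 0: in=1110 → 1110 (was 0000); enqueue []
  #2 pop 1: in=1110 → 1111 (was 1110); enqueue [0]
  #3 pop 2: in=0000 → 1111 (was 1100); enqueue [1]
  #4 pop 0: in=1111 → 1111 (was 1110); enqueue []
  #5 pop 1: in=1111 → 1111 (no change)

Fixpoint:
  val[0] = 1111
  val[1] = 1111
  val[2] = 1111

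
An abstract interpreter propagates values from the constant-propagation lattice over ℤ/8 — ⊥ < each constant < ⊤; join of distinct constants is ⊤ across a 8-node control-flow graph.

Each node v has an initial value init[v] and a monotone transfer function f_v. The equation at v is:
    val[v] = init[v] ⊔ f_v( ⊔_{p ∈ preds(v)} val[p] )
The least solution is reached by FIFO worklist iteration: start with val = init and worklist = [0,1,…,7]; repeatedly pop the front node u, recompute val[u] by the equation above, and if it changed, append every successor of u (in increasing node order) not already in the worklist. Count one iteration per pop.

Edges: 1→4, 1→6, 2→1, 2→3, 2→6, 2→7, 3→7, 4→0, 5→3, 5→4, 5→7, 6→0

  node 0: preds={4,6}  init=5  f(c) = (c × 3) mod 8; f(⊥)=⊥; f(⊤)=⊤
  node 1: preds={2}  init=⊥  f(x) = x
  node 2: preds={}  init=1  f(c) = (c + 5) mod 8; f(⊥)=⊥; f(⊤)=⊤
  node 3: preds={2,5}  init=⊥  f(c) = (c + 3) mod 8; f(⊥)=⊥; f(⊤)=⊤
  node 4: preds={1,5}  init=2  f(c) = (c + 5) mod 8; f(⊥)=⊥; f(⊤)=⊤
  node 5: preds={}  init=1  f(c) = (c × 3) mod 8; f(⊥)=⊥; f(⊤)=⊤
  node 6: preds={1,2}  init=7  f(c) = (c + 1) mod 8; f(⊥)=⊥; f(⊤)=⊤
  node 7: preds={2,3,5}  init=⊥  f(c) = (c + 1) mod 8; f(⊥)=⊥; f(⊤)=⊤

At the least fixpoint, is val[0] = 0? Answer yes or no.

Trace (9 dequeues):
  [1] u=0 | in ⊤ | out ⊤ | prev 5 | push {}
  [2] u=1 | in 1 | out 1 | prev ⊥ | push {}
  [3] u=2 | in ⊥ | out 1 | ==
  [4] u=3 | in 1 | out 4 | prev ⊥ | push {}
  [5] u=4 | in 1 | out ⊤ | prev 2 | push {0}
  [6] u=5 | in ⊥ | out 1 | ==
  [7] u=6 | in 1 | out ⊤ | prev 7 | push {}
  [8] u=7 | in ⊤ | out ⊤ | prev ⊥ | push {}
  [9] u=0 | in ⊤ | out ⊤ | ==

Converged values:
  [0] ⊤
  [1] 1
  [2] 1
  [3] 4
  [4] ⊤
  [5] 1
  [6] ⊤
  [7] ⊤

no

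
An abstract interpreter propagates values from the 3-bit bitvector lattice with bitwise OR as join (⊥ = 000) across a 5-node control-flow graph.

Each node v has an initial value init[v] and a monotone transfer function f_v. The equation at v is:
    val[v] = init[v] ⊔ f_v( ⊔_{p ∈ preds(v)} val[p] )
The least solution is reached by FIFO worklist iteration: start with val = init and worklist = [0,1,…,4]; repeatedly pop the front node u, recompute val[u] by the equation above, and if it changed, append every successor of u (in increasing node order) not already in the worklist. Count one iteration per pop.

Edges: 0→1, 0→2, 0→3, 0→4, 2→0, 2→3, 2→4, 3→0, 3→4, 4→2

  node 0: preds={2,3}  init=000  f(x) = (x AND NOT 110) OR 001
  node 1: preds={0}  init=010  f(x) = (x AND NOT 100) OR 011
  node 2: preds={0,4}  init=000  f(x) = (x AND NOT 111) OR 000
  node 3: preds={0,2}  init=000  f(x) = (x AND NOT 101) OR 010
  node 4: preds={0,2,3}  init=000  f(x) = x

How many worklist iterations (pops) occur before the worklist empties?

7

Worklist (7 pops):
  #1 pop 0: in=000 → 001 (was 000); enqueue []
  #2 pop 1: in=001 → 011 (was 010); enqueue []
  #3 pop 2: in=001 → 000 (no change)
  #4 pop 3: in=001 → 010 (was 000); enqueue [0]
  #5 pop 4: in=011 → 011 (was 000); enqueue [2]
  #6 pop 0: in=010 → 001 (no change)
  #7 pop 2: in=011 → 000 (no change)

Fixpoint:
  val[0] = 001
  val[1] = 011
  val[2] = 000
  val[3] = 010
  val[4] = 011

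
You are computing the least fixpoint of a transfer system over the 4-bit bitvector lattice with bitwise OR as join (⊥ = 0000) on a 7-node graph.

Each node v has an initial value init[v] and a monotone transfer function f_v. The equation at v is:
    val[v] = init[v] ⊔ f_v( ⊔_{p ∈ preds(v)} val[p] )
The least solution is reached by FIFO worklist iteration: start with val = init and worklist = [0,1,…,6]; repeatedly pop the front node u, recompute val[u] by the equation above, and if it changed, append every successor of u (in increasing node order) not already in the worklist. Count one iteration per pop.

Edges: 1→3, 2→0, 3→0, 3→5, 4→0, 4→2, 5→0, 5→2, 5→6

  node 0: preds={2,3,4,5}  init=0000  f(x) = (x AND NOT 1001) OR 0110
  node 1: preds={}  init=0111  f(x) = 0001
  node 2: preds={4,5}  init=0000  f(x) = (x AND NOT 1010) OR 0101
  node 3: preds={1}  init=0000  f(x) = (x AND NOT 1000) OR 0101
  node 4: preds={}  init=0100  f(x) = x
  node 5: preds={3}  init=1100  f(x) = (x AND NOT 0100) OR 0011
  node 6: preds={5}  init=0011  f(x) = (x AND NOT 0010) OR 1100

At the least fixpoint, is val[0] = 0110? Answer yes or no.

Trace (9 dequeues):
  [1] u=0 | in 1100 | out 0110 | prev 0000 | push {}
  [2] u=1 | in 0000 | out 0111 | ==
  [3] u=2 | in 1100 | out 0101 | prev 0000 | push {0}
  [4] u=3 | in 0111 | out 0111 | prev 0000 | push {}
  [5] u=4 | in 0000 | out 0100 | ==
  [6] u=5 | in 0111 | out 1111 | prev 1100 | push {2}
  [7] u=6 | in 1111 | out 1111 | prev 0011 | push {}
  [8] u=0 | in 1111 | out 0110 | ==
  [9] u=2 | in 1111 | out 0101 | ==

Converged values:
  [0] 0110
  [1] 0111
  [2] 0101
  [3] 0111
  [4] 0100
  [5] 1111
  [6] 1111

yes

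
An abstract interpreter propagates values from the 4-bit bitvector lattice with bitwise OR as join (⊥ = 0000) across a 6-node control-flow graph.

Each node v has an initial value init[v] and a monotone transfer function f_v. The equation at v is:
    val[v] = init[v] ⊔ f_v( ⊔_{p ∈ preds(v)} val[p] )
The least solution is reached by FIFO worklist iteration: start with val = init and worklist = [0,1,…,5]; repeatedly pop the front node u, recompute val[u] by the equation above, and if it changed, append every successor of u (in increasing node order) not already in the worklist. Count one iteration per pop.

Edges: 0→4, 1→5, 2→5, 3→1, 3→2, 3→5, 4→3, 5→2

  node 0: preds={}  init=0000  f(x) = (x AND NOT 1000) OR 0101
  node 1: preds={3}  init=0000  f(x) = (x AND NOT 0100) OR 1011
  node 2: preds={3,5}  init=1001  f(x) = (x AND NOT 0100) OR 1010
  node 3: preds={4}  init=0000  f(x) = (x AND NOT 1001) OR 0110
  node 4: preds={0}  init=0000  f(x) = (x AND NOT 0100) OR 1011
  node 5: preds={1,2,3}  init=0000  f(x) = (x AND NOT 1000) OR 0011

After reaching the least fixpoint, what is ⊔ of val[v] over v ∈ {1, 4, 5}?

Iteration log — 9 steps:
  step 1. node 0  ⊔preds=0000  new=0101  old=0000  +wl: 
  step 2. node 1  ⊔preds=0000  new=1011  old=0000  +wl: 
  step 3. node 2  ⊔preds=0000  new=1011  old=1001  +wl: 
  step 4. node 3  ⊔preds=0000  new=0110  old=0000  +wl: 1,2
  step 5. node 4  ⊔preds=0101  new=1011  old=0000  +wl: 3
  step 6. node 5  ⊔preds=1111  new=0111  old=0000  +wl: 
  step 7. node 1  ⊔preds=0110  new=1011  stable
  step 8. node 2  ⊔preds=0111  new=1011  stable
  step 9. node 3  ⊔preds=1011  new=0110  stable

Least fixpoint reached:
  node 0: 0101
  node 1: 1011
  node 2: 1011
  node 3: 0110
  node 4: 1011
  node 5: 0111

1111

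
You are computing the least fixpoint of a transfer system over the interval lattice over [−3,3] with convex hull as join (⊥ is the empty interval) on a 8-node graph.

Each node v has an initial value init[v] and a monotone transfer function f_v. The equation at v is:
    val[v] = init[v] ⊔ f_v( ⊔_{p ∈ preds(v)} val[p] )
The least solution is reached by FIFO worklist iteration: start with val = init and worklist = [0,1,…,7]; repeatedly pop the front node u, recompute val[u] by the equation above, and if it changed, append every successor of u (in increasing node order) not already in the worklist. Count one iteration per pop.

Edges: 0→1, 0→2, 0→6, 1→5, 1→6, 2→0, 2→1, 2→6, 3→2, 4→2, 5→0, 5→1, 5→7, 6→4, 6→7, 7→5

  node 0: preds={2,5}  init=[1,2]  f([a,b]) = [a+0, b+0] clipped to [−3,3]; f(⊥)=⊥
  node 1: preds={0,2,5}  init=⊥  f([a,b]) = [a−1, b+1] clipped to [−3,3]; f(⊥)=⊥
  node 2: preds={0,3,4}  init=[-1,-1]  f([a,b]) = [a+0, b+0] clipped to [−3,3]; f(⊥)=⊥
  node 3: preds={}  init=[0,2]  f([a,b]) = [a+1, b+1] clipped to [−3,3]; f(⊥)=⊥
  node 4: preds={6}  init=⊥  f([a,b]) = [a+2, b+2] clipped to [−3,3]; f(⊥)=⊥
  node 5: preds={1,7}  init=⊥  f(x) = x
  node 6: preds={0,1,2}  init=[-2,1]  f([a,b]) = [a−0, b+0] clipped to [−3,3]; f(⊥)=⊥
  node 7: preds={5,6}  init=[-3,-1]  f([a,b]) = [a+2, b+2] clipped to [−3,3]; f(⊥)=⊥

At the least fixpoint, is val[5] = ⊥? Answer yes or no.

no

Iteration log — 19 steps:
  step 1. node 0  ⊔preds=[-1,-1]  new=[-1,2]  old=[1,2]  +wl: 
  step 2. node 1  ⊔preds=[-1,2]  new=[-2,3]  old=⊥  +wl: 
  step 3. node 2  ⊔preds=[-1,2]  new=[-1,2]  old=[-1,-1]  +wl: 0,1
  step 4. node 3  ⊔preds=⊥  new=[0,2]  stable
  step 5. node 4  ⊔preds=[-2,1]  new=[0,3]  old=⊥  +wl: 2
  step 6. node 5  ⊔preds=[-3,3]  new=[-3,3]  old=⊥  +wl: 
  step 7. node 6  ⊔preds=[-2,3]  new=[-2,3]  old=[-2,1]  +wl: 4
  step 8. node 7  ⊔preds=[-3,3]  new=[-3,3]  old=[-3,-1]  +wl: 5
  step 9. node 0  ⊔preds=[-3,3]  new=[-3,3]  old=[-1,2]  +wl: 6
  step 10. node 1  ⊔preds=[-3,3]  new=[-3,3]  old=[-2,3]  +wl: 
  step 11. node 2  ⊔preds=[-3,3]  new=[-3,3]  old=[-1,2]  +wl: 0,1
  step 12. node 4  ⊔preds=[-2,3]  new=[0,3]  stable
  step 13. node 5  ⊔preds=[-3,3]  new=[-3,3]  stable
  step 14. node 6  ⊔preds=[-3,3]  new=[-3,3]  old=[-2,3]  +wl: 4,7
  step 15. node 0  ⊔preds=[-3,3]  new=[-3,3]  stable
  step 16. node 1  ⊔preds=[-3,3]  new=[-3,3]  stable
  step 17. node 4  ⊔preds=[-3,3]  new=[-1,3]  old=[0,3]  +wl: 2
  step 18. node 7  ⊔preds=[-3,3]  new=[-3,3]  stable
  step 19. node 2  ⊔preds=[-3,3]  new=[-3,3]  stable

Least fixpoint reached:
  node 0: [-3,3]
  node 1: [-3,3]
  node 2: [-3,3]
  node 3: [0,2]
  node 4: [-1,3]
  node 5: [-3,3]
  node 6: [-3,3]
  node 7: [-3,3]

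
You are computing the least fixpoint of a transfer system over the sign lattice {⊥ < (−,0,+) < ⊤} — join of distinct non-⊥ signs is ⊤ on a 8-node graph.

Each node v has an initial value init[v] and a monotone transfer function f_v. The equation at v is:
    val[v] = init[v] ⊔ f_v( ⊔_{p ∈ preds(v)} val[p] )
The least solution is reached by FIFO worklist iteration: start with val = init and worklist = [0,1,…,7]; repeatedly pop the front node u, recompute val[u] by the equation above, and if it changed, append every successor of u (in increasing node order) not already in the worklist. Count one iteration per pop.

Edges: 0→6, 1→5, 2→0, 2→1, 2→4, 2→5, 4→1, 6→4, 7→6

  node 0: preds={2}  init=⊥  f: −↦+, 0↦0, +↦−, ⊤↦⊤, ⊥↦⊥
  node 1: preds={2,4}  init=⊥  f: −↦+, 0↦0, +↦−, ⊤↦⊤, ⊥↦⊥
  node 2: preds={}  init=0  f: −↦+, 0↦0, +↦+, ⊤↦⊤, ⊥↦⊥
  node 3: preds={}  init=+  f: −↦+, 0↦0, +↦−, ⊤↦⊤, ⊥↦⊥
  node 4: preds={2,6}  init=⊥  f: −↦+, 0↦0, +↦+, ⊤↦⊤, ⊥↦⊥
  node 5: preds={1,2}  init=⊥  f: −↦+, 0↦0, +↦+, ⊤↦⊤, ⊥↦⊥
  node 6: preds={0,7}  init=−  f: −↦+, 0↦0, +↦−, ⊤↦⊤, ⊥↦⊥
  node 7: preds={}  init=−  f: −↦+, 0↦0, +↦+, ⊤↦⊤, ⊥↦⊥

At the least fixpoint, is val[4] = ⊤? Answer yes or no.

Trace (11 dequeues):
  [1] u=0 | in 0 | out 0 | prev ⊥ | push {}
  [2] u=1 | in 0 | out 0 | prev ⊥ | push {}
  [3] u=2 | in ⊥ | out 0 | ==
  [4] u=3 | in ⊥ | out + | ==
  [5] u=4 | in ⊤ | out ⊤ | prev ⊥ | push {1}
  [6] u=5 | in 0 | out 0 | prev ⊥ | push {}
  [7] u=6 | in ⊤ | out ⊤ | prev − | push {4}
  [8] u=7 | in ⊥ | out − | ==
  [9] u=1 | in ⊤ | out ⊤ | prev 0 | push {5}
  [10] u=4 | in ⊤ | out ⊤ | ==
  [11] u=5 | in ⊤ | out ⊤ | prev 0 | push {}

Converged values:
  [0] 0
  [1] ⊤
  [2] 0
  [3] +
  [4] ⊤
  [5] ⊤
  [6] ⊤
  [7] −

yes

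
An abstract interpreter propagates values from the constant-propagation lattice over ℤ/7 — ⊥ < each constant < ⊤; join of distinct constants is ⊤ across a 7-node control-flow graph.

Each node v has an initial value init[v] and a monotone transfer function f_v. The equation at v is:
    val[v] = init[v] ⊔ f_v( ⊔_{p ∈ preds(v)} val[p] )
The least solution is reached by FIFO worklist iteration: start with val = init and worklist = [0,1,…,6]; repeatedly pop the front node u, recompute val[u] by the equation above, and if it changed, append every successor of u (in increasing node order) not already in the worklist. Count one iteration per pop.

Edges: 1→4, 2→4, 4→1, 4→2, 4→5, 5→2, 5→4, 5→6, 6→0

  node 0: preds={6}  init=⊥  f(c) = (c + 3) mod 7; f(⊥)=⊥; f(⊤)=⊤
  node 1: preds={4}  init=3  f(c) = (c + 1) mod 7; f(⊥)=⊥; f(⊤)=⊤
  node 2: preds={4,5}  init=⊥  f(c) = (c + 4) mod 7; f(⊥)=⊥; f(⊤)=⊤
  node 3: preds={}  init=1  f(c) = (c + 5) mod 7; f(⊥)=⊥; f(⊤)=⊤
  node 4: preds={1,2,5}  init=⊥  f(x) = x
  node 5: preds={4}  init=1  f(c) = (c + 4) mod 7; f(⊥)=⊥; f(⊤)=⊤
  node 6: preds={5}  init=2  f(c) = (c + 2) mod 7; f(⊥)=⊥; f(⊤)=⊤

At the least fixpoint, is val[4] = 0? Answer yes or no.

Trace (11 dequeues):
  [1] u=0 | in 2 | out 5 | prev ⊥ | push {}
  [2] u=1 | in ⊥ | out 3 | ==
  [3] u=2 | in 1 | out 5 | prev ⊥ | push {}
  [4] u=3 | in ⊥ | out 1 | ==
  [5] u=4 | in ⊤ | out ⊤ | prev ⊥ | push {1,2}
  [6] u=5 | in ⊤ | out ⊤ | prev 1 | push {4}
  [7] u=6 | in ⊤ | out ⊤ | prev 2 | push {0}
  [8] u=1 | in ⊤ | out ⊤ | prev 3 | push {}
  [9] u=2 | in ⊤ | out ⊤ | prev 5 | push {}
  [10] u=4 | in ⊤ | out ⊤ | ==
  [11] u=0 | in ⊤ | out ⊤ | prev 5 | push {}

Converged values:
  [0] ⊤
  [1] ⊤
  [2] ⊤
  [3] 1
  [4] ⊤
  [5] ⊤
  [6] ⊤

no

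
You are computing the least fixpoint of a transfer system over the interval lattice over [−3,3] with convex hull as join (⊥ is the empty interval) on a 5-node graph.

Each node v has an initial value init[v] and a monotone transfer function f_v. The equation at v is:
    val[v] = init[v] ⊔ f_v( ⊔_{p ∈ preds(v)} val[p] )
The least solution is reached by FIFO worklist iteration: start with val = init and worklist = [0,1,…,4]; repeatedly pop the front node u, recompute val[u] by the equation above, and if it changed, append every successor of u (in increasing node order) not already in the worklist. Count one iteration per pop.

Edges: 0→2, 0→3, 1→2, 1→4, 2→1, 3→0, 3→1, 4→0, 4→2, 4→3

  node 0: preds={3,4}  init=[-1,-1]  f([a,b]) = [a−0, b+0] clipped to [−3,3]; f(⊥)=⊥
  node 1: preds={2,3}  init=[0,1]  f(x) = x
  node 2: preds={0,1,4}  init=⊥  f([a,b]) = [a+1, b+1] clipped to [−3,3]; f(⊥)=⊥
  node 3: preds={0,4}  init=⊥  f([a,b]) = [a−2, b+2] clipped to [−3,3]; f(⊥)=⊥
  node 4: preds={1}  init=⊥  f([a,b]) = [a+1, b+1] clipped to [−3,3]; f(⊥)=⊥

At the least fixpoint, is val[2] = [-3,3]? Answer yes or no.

Worklist (15 pops):
  #1 pop 0: in=⊥ → [-1,-1] (no change)
  #2 pop 1: in=⊥ → [0,1] (no change)
  #3 pop 2: in=[-1,1] → [0,2] (was ⊥); enqueue [1]
  #4 pop 3: in=[-1,-1] → [-3,1] (was ⊥); enqueue [0]
  #5 pop 4: in=[0,1] → [1,2] (was ⊥); enqueue [2,3]
  #6 pop 1: in=[-3,2] → [-3,2] (was [0,1]); enqueue [4]
  #7 pop 0: in=[-3,2] → [-3,2] (was [-1,-1]); enqueue []
  #8 pop 2: in=[-3,2] → [-2,3] (was [0,2]); enqueue [1]
  #9 pop 3: in=[-3,2] → [-3,3] (was [-3,1]); enqueue [0]
  #10 pop 4: in=[-3,2] → [-2,3] (was [1,2]); enqueue [2,3]
  #11 pop 1: in=[-3,3] → [-3,3] (was [-3,2]); enqueue [4]
  #12 pop 0: in=[-3,3] → [-3,3] (was [-3,2]); enqueue []
  #13 pop 2: in=[-3,3] → [-2,3] (no change)
  #14 pop 3: in=[-3,3] → [-3,3] (no change)
  #15 pop 4: in=[-3,3] → [-2,3] (no change)

Fixpoint:
  val[0] = [-3,3]
  val[1] = [-3,3]
  val[2] = [-2,3]
  val[3] = [-3,3]
  val[4] = [-2,3]

no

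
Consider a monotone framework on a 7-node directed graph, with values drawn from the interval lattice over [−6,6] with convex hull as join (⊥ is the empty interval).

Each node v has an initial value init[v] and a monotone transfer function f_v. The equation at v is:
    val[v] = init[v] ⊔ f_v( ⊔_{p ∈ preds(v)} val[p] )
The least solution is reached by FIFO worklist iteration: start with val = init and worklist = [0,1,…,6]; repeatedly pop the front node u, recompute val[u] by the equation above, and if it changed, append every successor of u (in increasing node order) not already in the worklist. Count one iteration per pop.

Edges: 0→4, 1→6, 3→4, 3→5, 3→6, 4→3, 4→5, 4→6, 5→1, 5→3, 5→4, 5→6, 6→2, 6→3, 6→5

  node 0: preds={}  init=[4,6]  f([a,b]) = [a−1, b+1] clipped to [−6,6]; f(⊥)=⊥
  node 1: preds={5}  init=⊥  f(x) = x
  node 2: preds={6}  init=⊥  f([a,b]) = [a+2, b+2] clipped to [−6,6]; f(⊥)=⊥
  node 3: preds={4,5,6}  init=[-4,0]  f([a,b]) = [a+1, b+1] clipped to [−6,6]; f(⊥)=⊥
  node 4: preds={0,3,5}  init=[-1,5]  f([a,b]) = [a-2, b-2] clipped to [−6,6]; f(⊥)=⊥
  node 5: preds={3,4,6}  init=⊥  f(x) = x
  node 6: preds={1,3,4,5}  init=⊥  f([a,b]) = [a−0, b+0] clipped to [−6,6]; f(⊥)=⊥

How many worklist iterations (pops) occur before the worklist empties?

Iteration log — 13 steps:
  step 1. node 0  ⊔preds=⊥  new=[4,6]  stable
  step 2. node 1  ⊔preds=⊥  new=⊥  stable
  step 3. node 2  ⊔preds=⊥  new=⊥  stable
  step 4. node 3  ⊔preds=[-1,5]  new=[-4,6]  old=[-4,0]  +wl: 
  step 5. node 4  ⊔preds=[-4,6]  new=[-6,5]  old=[-1,5]  +wl: 3
  step 6. node 5  ⊔preds=[-6,6]  new=[-6,6]  old=⊥  +wl: 1,4
  step 7. node 6  ⊔preds=[-6,6]  new=[-6,6]  old=⊥  +wl: 2,5
  step 8. node 3  ⊔preds=[-6,6]  new=[-5,6]  old=[-4,6]  +wl: 6
  step 9. node 1  ⊔preds=[-6,6]  new=[-6,6]  old=⊥  +wl: 
  step 10. node 4  ⊔preds=[-6,6]  new=[-6,5]  stable
  step 11. node 2  ⊔preds=[-6,6]  new=[-4,6]  old=⊥  +wl: 
  step 12. node 5  ⊔preds=[-6,6]  new=[-6,6]  stable
  step 13. node 6  ⊔preds=[-6,6]  new=[-6,6]  stable

Least fixpoint reached:
  node 0: [4,6]
  node 1: [-6,6]
  node 2: [-4,6]
  node 3: [-5,6]
  node 4: [-6,5]
  node 5: [-6,6]
  node 6: [-6,6]

13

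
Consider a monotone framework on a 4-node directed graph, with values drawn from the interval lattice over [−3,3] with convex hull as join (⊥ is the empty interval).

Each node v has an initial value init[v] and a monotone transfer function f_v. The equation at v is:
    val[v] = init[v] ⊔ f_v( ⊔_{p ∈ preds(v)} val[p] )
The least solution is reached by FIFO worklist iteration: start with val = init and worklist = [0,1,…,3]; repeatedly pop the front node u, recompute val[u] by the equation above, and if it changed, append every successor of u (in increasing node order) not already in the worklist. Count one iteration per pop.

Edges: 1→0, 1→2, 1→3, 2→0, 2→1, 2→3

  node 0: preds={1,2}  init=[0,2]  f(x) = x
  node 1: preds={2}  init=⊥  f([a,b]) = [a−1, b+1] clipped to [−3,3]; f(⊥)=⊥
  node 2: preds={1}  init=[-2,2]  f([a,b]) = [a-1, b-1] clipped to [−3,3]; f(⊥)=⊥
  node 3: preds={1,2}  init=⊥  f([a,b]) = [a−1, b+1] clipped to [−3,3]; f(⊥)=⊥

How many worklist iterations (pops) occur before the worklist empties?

Worklist (6 pops):
  #1 pop 0: in=[-2,2] → [-2,2] (was [0,2]); enqueue []
  #2 pop 1: in=[-2,2] → [-3,3] (was ⊥); enqueue [0]
  #3 pop 2: in=[-3,3] → [-3,2] (was [-2,2]); enqueue [1]
  #4 pop 3: in=[-3,3] → [-3,3] (was ⊥); enqueue []
  #5 pop 0: in=[-3,3] → [-3,3] (was [-2,2]); enqueue []
  #6 pop 1: in=[-3,2] → [-3,3] (no change)

Fixpoint:
  val[0] = [-3,3]
  val[1] = [-3,3]
  val[2] = [-3,2]
  val[3] = [-3,3]

6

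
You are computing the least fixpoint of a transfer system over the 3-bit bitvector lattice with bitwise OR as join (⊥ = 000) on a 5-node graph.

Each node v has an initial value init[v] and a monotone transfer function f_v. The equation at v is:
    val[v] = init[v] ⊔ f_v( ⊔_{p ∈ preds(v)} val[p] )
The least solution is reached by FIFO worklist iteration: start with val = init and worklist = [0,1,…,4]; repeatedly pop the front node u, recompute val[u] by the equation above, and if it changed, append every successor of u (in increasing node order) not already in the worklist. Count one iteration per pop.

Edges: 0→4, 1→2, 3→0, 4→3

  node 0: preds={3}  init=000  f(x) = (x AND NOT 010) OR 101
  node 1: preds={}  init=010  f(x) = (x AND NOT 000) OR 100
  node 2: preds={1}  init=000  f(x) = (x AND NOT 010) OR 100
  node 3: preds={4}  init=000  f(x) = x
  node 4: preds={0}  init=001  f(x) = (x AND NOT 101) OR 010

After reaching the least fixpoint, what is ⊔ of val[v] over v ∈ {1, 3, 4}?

Worklist (8 pops):
  #1 pop 0: in=000 → 101 (was 000); enqueue []
  #2 pop 1: in=000 → 110 (was 010); enqueue []
  #3 pop 2: in=110 → 100 (was 000); enqueue []
  #4 pop 3: in=001 → 001 (was 000); enqueue [0]
  #5 pop 4: in=101 → 011 (was 001); enqueue [3]
  #6 pop 0: in=001 → 101 (no change)
  #7 pop 3: in=011 → 011 (was 001); enqueue [0]
  #8 pop 0: in=011 → 101 (no change)

Fixpoint:
  val[0] = 101
  val[1] = 110
  val[2] = 100
  val[3] = 011
  val[4] = 011

111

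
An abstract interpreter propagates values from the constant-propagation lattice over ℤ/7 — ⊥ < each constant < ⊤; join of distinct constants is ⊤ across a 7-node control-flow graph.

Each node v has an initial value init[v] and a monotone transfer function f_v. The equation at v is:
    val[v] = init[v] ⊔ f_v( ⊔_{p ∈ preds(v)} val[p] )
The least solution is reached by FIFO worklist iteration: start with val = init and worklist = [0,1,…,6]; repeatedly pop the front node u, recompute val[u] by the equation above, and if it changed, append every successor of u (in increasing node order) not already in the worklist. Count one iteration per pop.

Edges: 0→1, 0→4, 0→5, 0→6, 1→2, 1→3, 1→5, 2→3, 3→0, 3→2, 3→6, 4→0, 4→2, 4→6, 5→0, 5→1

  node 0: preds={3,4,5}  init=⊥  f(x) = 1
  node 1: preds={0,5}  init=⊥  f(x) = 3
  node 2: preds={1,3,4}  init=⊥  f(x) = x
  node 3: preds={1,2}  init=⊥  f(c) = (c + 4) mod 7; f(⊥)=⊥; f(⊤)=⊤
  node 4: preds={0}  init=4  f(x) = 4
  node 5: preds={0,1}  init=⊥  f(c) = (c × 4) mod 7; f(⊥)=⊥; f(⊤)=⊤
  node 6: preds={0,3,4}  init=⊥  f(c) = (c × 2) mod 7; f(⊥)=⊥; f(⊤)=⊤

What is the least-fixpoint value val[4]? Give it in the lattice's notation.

4

Iteration log — 10 steps:
  step 1. node 0  ⊔preds=4  new=1  old=⊥  +wl: 
  step 2. node 1  ⊔preds=1  new=3  old=⊥  +wl: 
  step 3. node 2  ⊔preds=⊤  new=⊤  old=⊥  +wl: 
  step 4. node 3  ⊔preds=⊤  new=⊤  old=⊥  +wl: 0,2
  step 5. node 4  ⊔preds=1  new=4  stable
  step 6. node 5  ⊔preds=⊤  new=⊤  old=⊥  +wl: 1
  step 7. node 6  ⊔preds=⊤  new=⊤  old=⊥  +wl: 
  step 8. node 0  ⊔preds=⊤  new=1  stable
  step 9. node 2  ⊔preds=⊤  new=⊤  stable
  step 10. node 1  ⊔preds=⊤  new=3  stable

Least fixpoint reached:
  node 0: 1
  node 1: 3
  node 2: ⊤
  node 3: ⊤
  node 4: 4
  node 5: ⊤
  node 6: ⊤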